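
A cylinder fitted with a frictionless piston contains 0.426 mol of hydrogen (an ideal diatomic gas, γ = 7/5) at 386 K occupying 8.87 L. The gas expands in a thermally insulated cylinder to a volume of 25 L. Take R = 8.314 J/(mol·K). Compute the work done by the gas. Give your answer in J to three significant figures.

Adiabatic: TV^(γ−1) = const with γ = 7/5.
T₂ = T₁ (V₁/V₂)^(γ−1) = 386 × (8.87/25)^0.4 = 386 × 0.6607 = 255 K.
W_by = nCᵥ(T₁ − T₂) = (0.426)(20.79)(386 − 255) = 1160 J.

W ≈ 1160 J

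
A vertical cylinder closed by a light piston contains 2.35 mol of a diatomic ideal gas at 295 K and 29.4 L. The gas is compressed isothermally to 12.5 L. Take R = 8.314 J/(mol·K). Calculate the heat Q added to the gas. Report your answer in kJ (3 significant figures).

Isothermal ⇒ ΔU = 0, so Q = W = nRT ln(V₂/V₁).
Q = (2.35)(8.314)(295) ln(12.5/29.4) = 5764 × -0.8553 = -4929 J.

Q ≈ -4.93 kJ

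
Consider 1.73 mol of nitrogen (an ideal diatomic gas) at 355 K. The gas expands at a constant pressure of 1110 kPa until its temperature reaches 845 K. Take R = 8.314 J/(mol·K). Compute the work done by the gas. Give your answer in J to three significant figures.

Isobaric: W = P ΔV = nR ΔT.
W = (1.73)(8.314)(845 − 355) = 7048 J.

W ≈ 7050 J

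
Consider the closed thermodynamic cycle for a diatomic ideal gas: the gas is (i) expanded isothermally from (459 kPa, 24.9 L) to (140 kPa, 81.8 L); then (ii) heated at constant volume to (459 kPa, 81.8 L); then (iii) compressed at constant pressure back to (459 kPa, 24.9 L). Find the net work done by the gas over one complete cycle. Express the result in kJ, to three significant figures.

W_net ≈ -12.5 kJ

Leg (i): W = PᵢVᵢ ln(V_f/Vᵢ) = (11429) ln(81.8/24.9) = 13594 J.
Leg (ii): W = 0.
Leg (iii): W = PΔV = (459)(24.9 − 81.8) = -26117 J.
W_net = 13594 − 26117 = -12523 J.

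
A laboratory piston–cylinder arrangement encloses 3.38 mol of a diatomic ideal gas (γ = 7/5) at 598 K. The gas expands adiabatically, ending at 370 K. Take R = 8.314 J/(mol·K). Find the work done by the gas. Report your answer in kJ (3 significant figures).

Adiabatic ⇒ Q = 0, so W_by = −ΔU = nCᵥ(T₁ − T₂).
Cᵥ = 5R/2 = 20.79 J/(mol·K).
W = (3.38)(20.79)(598 − 370) = 16018 J.

W ≈ 16.0 kJ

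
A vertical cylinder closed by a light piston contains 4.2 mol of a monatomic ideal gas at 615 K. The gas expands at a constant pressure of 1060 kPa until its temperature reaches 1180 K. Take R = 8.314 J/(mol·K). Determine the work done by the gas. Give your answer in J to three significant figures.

Isobaric: W = P ΔV = nR ΔT.
W = (4.2)(8.314)(1180 − 615) = 19729 J.

W ≈ 19700 J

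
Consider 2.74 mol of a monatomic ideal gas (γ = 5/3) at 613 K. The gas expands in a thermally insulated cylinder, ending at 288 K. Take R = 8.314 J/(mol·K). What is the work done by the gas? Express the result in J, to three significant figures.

W ≈ 11100 J

Adiabatic ⇒ Q = 0, so W_by = −ΔU = nCᵥ(T₁ − T₂).
Cᵥ = 3R/2 = 12.47 J/(mol·K).
W = (2.74)(12.47)(613 − 288) = 11105 J.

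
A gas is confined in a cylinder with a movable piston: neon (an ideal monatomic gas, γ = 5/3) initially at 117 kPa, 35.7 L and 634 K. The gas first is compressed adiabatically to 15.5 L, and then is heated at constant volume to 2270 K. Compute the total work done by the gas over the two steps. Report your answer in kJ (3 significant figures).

W_total ≈ -4.66 kJ

Step 1 (adiabatic): W = (P₁V₁ − P₂V₂)/(γ−1) = (4177 − 7285)/0.667 = -4662 J.
Step 2 (isochoric): W = 0 (constant volume).
W_total = -4662 + 0 = -4662 J.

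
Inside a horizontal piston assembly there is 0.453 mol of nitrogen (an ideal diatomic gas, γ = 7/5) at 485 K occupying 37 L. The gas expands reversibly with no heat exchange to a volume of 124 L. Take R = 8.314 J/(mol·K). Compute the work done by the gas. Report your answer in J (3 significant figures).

Adiabatic: TV^(γ−1) = const with γ = 7/5.
T₂ = T₁ (V₁/V₂)^(γ−1) = 485 × (37/124)^0.4 = 485 × 0.6165 = 299 K.
W_by = nCᵥ(T₁ − T₂) = (0.453)(20.79)(485 − 299) = 1751 J.

W ≈ 1750 J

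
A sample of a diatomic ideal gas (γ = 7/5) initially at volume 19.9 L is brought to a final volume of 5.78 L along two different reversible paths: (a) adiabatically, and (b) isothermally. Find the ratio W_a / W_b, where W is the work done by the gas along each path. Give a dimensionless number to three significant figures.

Path (a) adiabatic: W = P₁V₁(1 − (V₁/V₂)^(γ−1))/(γ−1) → W_a/(P₁V₁) = -1.599.
Path (b) isothermal: W = P₁V₁ ln(V₂/V₁) → W_b/(P₁V₁) = -1.236.
W_a / W_b = -1.599 / -1.236 = 1.294.

W_a / W_b ≈ 1.29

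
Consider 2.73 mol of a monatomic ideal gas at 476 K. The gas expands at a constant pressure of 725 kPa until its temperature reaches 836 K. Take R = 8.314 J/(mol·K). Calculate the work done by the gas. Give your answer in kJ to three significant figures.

W ≈ 8.17 kJ

Isobaric: W = P ΔV = nR ΔT.
W = (2.73)(8.314)(836 − 476) = 8171 J.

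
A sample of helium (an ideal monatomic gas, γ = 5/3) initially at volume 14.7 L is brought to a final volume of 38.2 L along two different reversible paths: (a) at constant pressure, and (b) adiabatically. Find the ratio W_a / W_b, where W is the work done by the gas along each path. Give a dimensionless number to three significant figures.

Path (a) isobaric: W = P₁(V₂ − V₁) → W_a/(P₁V₁) = 1.599.
Path (b) adiabatic: W = P₁V₁(1 − (V₁/V₂)^(γ−1))/(γ−1) → W_b/(P₁V₁) = 0.7064.
W_a / W_b = 1.599 / 0.7064 = 2.263.

W_a / W_b ≈ 2.26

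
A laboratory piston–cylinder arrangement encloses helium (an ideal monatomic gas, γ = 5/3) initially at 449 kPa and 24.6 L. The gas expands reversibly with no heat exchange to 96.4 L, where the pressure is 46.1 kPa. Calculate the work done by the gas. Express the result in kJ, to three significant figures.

W ≈ 9.90 kJ

Adiabatic: W = (P₁V₁ − P₂V₂)/(γ − 1) with γ = 5/3.
P₁V₁ = 11045 J, P₂V₂ = 4444 J.
W = (11045 − 4444) / 0.6667 = 9902 J.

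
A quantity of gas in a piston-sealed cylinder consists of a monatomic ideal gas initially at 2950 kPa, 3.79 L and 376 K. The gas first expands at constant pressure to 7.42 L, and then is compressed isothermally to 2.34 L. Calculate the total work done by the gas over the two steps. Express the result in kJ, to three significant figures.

W_total ≈ -14.6 kJ

Step 1 (isobaric): W = PΔV = (2950 kPa)(7.42 − 3.79 L) = 10708 J.
After step 1: P = 2950 kPa, V = 7.42 L, T = 736.1 K.
Step 2 (isothermal): W = P₁V₁ ln(V₂/V₁) = (21889) ln(2.34/7.42) = -25261 J.
W_total = 10708 − 25261 = -14552 J.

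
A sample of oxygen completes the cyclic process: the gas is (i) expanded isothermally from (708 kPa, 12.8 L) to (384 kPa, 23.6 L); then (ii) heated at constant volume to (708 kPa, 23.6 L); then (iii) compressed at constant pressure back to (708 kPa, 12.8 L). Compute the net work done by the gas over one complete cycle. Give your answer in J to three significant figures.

Leg (i): W = PᵢVᵢ ln(V_f/Vᵢ) = (9062) ln(23.6/12.8) = 5544 J.
Leg (ii): W = 0.
Leg (iii): W = PΔV = (708)(12.8 − 23.6) = -7646 J.
W_net = 5544 − 7646 = -2102 J.

W_net ≈ -2100 J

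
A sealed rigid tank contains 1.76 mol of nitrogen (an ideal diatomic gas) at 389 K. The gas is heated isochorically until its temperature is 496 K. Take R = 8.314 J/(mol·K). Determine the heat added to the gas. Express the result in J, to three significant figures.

Constant volume ⇒ W = 0, so Q = ΔU = nCᵥΔT with Cᵥ = 5R/2 = 20.79 J/(mol·K).
ΔU = (1.76)(20.79)(496 − 389) = 3914 J.

Q ≈ 3910 J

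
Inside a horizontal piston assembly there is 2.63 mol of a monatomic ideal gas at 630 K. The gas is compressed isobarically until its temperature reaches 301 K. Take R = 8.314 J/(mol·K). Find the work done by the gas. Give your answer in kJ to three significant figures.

Isobaric: W = P ΔV = nR ΔT.
W = (2.63)(8.314)(301 − 630) = -7194 J.

W ≈ -7.19 kJ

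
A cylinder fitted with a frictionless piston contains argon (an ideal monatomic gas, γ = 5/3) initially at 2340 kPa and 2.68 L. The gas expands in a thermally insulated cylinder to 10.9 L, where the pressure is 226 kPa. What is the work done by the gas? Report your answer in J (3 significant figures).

W ≈ 5710 J

Adiabatic: W = (P₁V₁ − P₂V₂)/(γ − 1) with γ = 5/3.
P₁V₁ = 6271 J, P₂V₂ = 2463 J.
W = (6271 − 2463) / 0.6667 = 5712 J.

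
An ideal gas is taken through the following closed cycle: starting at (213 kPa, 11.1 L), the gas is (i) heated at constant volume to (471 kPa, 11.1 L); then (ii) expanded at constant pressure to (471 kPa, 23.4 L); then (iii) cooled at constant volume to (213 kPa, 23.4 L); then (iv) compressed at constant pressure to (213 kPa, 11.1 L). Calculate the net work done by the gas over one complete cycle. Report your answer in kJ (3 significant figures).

W_net ≈ 3.17 kJ

Constant-volume legs do no work.
W(ii) = (471)(23.4 − 11.1) = 5793 J; W(iv) = (213)(11.1 − 23.4) = -2620 J.
W_net = 5793 − 2620 = 3173 J (the clockwise enclosed area).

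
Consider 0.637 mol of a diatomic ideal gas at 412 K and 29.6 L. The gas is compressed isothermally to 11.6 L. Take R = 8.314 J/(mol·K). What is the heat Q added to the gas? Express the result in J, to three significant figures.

Isothermal ⇒ ΔU = 0, so Q = W = nRT ln(V₂/V₁).
Q = (0.637)(8.314)(412) ln(11.6/29.6) = 2182 × -0.9368 = -2044 J.

Q ≈ -2040 J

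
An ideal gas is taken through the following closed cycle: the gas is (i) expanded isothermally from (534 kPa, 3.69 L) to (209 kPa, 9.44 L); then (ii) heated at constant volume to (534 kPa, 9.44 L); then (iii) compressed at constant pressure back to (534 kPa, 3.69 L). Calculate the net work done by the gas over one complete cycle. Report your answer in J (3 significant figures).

W_net ≈ -1220 J

Leg (i): W = PᵢVᵢ ln(V_f/Vᵢ) = (1970) ln(9.44/3.69) = 1851 J.
Leg (ii): W = 0.
Leg (iii): W = PΔV = (534)(3.69 − 9.44) = -3070 J.
W_net = 1851 − 3070 = -1220 J.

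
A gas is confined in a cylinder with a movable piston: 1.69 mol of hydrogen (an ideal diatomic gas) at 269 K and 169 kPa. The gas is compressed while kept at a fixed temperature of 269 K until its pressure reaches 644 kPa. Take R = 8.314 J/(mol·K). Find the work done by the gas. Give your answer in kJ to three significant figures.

W ≈ -5.06 kJ

Isothermal process: W = nRT ln(V₂/V₁) = nRT ln(P₁/P₂).
W = (1.69)(8.314)(269) × ln(169/644)
  = 3780 × ln(0.2624) = 3780 × -1.338
W_by_gas = -5056 J.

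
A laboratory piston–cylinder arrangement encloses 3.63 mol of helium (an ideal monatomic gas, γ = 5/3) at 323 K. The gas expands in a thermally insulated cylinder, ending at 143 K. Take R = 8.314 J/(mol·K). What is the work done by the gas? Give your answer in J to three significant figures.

W ≈ 8150 J

Adiabatic ⇒ Q = 0, so W_by = −ΔU = nCᵥ(T₁ − T₂).
Cᵥ = 3R/2 = 12.47 J/(mol·K).
W = (3.63)(12.47)(323 − 143) = 8149 J.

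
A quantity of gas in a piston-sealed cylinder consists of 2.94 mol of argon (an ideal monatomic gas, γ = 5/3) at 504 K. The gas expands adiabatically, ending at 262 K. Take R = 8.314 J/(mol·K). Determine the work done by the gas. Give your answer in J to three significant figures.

W ≈ 8870 J

Adiabatic ⇒ Q = 0, so W_by = −ΔU = nCᵥ(T₁ − T₂).
Cᵥ = 3R/2 = 12.47 J/(mol·K).
W = (2.94)(12.47)(504 − 262) = 8873 J.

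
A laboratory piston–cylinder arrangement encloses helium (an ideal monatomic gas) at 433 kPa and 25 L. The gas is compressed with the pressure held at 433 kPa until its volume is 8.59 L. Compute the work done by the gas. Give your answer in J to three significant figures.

W ≈ -7110 J

Isobaric: W = P ΔV.
W = (433 kPa)(8.59 − 25 L) = (433)(-16.41) = -7106 J.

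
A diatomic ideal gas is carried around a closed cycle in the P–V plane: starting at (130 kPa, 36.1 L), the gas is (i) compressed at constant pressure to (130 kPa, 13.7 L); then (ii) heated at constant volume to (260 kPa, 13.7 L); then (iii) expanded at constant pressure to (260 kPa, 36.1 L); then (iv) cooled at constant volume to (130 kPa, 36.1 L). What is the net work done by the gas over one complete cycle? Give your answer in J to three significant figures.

Constant-volume legs do no work.
W(i) = (130)(13.7 − 36.1) = -2912 J; W(iii) = (260)(36.1 − 13.7) = 5824 J.
W_net = -2912 + 5824 = 2912 J (the clockwise enclosed area).

W_net ≈ 2910 J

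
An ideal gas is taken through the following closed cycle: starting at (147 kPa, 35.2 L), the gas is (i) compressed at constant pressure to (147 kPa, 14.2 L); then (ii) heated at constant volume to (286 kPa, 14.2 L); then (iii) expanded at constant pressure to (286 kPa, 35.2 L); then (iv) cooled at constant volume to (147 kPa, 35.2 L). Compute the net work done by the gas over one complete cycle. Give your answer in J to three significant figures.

Constant-volume legs do no work.
W(i) = (147)(14.2 − 35.2) = -3087 J; W(iii) = (286)(35.2 − 14.2) = 6006 J.
W_net = -3087 + 6006 = 2919 J (the clockwise enclosed area).

W_net ≈ 2920 J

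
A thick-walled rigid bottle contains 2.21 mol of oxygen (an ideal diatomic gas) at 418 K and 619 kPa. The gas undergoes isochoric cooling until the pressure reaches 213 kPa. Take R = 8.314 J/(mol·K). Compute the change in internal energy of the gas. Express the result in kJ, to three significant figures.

Constant volume ⇒ W = 0, so Q = ΔU = nCᵥΔT with Cᵥ = 5R/2 = 20.79 J/(mol·K).
At constant V, T₂/T₁ = P₂/P₁ ⇒ ΔT = T₁(P₂/P₁ − 1) = 418·(213/619 − 1) = -274.2 K.
ΔU = (2.21)(20.79)(-274.2) = -12594 J.

ΔU ≈ -12.6 kJ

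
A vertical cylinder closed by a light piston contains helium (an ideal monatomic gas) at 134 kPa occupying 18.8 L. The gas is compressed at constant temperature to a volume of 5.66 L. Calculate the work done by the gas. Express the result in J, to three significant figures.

W ≈ -3020 J

Isothermal: W = nRT ln(V₂/V₁) = P₁V₁ ln(V₂/V₁).
P₁V₁ = (134 kPa)(18.8 L) = 2519 J.
W = 2519 × ln(5.66/18.8) = 2519 × -1.2
W_by_gas = -3024 J.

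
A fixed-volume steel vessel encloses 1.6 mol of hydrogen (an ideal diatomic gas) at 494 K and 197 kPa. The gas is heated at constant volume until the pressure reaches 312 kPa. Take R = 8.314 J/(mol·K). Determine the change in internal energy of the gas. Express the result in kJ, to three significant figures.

Constant volume ⇒ W = 0, so Q = ΔU = nCᵥΔT with Cᵥ = 5R/2 = 20.79 J/(mol·K).
At constant V, T₂/T₁ = P₂/P₁ ⇒ ΔT = T₁(P₂/P₁ − 1) = 494·(312/197 − 1) = 288.4 K.
ΔU = (1.6)(20.79)(288.4) = 9590 J.

ΔU ≈ 9.59 kJ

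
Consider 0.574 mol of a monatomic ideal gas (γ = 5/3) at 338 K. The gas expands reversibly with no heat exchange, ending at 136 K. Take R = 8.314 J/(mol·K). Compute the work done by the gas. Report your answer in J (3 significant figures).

W ≈ 1450 J

Adiabatic ⇒ Q = 0, so W_by = −ΔU = nCᵥ(T₁ − T₂).
Cᵥ = 3R/2 = 12.47 J/(mol·K).
W = (0.574)(12.47)(338 − 136) = 1446 J.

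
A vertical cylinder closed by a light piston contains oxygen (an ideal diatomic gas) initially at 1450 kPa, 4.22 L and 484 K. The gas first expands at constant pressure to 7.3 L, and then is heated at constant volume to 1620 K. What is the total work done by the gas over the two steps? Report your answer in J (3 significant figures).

W_total ≈ 4470 J

Step 1 (isobaric): W = PΔV = (1450 kPa)(7.3 − 4.22 L) = 4466 J.
Step 2 (isochoric): W = 0 (constant volume).
W_total = 4466 + 0 = 4466 J.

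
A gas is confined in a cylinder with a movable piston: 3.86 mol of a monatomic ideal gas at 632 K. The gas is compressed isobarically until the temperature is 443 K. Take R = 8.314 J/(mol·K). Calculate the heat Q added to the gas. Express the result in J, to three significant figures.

Q ≈ -15200 J

Isobaric: W = nRΔT = (3.86)(8.314)(-189) = -6065 J.
ΔU = nCᵥΔT with Cᵥ = 3R/2: ΔU = (3.86)(12.47)(-189) = -9098 J.
Q = ΔU + W = -9098 − 6065 = -15163 J.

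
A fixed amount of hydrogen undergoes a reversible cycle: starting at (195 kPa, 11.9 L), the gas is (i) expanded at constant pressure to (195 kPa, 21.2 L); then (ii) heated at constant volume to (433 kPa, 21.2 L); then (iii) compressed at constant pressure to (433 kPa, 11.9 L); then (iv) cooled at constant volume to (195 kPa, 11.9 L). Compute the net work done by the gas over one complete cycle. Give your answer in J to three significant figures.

Constant-volume legs do no work.
W(i) = (195)(21.2 − 11.9) = 1813 J; W(iii) = (433)(11.9 − 21.2) = -4027 J.
W_net = 1813 − 4027 = -2213 J (the counter-clockwise enclosed area).

W_net ≈ -2210 J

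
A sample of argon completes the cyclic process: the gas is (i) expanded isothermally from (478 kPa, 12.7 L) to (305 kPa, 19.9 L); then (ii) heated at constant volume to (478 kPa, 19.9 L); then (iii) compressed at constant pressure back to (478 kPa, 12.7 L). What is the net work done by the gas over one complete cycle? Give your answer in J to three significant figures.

W_net ≈ -715 J

Leg (i): W = PᵢVᵢ ln(V_f/Vᵢ) = (6071) ln(19.9/12.7) = 2726 J.
Leg (ii): W = 0.
Leg (iii): W = PΔV = (478)(12.7 − 19.9) = -3442 J.
W_net = 2726 − 3442 = -715.2 J.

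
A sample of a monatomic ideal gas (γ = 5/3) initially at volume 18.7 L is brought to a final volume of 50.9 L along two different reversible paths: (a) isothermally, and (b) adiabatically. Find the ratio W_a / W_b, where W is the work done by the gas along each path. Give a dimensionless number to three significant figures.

W_a / W_b ≈ 1.37

Path (a) isothermal: W = P₁V₁ ln(V₂/V₁) → W_a/(P₁V₁) = 1.001.
Path (b) adiabatic: W = P₁V₁(1 − (V₁/V₂)^(γ−1))/(γ−1) → W_b/(P₁V₁) = 0.7306.
W_a / W_b = 1.001 / 0.7306 = 1.371.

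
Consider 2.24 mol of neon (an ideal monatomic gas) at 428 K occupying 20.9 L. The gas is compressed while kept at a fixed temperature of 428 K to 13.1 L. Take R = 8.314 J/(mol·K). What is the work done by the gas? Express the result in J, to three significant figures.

W ≈ -3720 J

Isothermal: W = nRT ln(V₂/V₁).
W = (2.24)(8.314)(428) × ln(13.1/20.9)
  = 7971 × -0.4671
W_by_gas = -3723 J.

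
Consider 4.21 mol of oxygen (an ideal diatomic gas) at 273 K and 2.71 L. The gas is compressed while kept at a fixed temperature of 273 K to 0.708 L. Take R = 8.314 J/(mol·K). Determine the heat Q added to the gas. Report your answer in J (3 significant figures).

Isothermal ⇒ ΔU = 0, so Q = W = nRT ln(V₂/V₁).
Q = (4.21)(8.314)(273) ln(0.708/2.71) = 9556 × -1.342 = -12826 J.

Q ≈ -12800 J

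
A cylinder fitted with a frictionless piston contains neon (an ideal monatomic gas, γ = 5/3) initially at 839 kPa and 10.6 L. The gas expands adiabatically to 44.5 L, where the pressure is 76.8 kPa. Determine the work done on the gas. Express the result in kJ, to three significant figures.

W ≈ -8.21 kJ

Adiabatic: W = (P₁V₁ − P₂V₂)/(γ − 1) with γ = 5/3.
P₁V₁ = 8893 J, P₂V₂ = 3418 J.
W = (8893 − 3418) / 0.6667 = 8214 J.
Work on gas = −W_by = -8214 J.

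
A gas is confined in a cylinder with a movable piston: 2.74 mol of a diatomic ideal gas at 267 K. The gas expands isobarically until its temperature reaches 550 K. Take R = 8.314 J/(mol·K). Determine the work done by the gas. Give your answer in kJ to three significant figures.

Isobaric: W = P ΔV = nR ΔT.
W = (2.74)(8.314)(550 − 267) = 6447 J.

W ≈ 6.45 kJ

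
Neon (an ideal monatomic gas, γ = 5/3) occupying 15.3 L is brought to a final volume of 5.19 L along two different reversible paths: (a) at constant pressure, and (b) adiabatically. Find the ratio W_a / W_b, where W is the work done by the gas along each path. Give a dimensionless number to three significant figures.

W_a / W_b ≈ 0.417

Path (a) isobaric: W = P₁(V₂ − V₁) → W_a/(P₁V₁) = -0.6608.
Path (b) adiabatic: W = P₁V₁(1 − (V₁/V₂)^(γ−1))/(γ−1) → W_b/(P₁V₁) = -1.584.
W_a / W_b = -0.6608 / -1.584 = 0.4172.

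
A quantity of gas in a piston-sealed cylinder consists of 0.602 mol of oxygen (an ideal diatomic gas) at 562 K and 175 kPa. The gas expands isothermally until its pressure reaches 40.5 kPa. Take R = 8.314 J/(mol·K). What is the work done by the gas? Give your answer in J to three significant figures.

Isothermal process: W = nRT ln(V₂/V₁) = nRT ln(P₁/P₂).
W = (0.602)(8.314)(562) × ln(175/40.5)
  = 2813 × ln(4.321) = 2813 × 1.463
W_by_gas = 4117 J.

W ≈ 4120 J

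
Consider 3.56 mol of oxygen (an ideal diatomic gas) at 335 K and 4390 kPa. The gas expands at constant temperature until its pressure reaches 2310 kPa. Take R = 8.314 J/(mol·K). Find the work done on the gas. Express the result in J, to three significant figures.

W ≈ -6370 J

Isothermal process: W = nRT ln(V₂/V₁) = nRT ln(P₁/P₂).
W = (3.56)(8.314)(335) × ln(4390/2310)
  = 9915 × ln(1.9) = 9915 × 0.6421
W_by_gas = 6366 J; work on gas = −W_by = -6366 J.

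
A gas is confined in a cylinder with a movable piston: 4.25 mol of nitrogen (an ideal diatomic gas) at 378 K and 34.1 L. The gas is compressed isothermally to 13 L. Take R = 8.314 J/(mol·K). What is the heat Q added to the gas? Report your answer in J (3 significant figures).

Isothermal ⇒ ΔU = 0, so Q = W = nRT ln(V₂/V₁).
Q = (4.25)(8.314)(378) ln(13/34.1) = 13356 × -0.9643 = -12880 J.

Q ≈ -12900 J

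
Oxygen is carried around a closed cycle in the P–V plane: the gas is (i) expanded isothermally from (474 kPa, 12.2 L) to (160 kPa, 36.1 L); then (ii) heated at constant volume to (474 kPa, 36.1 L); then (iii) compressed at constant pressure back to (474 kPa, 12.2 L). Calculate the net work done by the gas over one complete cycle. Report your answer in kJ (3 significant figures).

W_net ≈ -5.06 kJ

Leg (i): W = PᵢVᵢ ln(V_f/Vᵢ) = (5783) ln(36.1/12.2) = 6274 J.
Leg (ii): W = 0.
Leg (iii): W = PΔV = (474)(12.2 − 36.1) = -11329 J.
W_net = 6274 − 11329 = -5055 J.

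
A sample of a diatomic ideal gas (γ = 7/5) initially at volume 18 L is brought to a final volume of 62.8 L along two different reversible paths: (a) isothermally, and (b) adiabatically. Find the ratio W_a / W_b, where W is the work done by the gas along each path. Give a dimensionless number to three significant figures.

Path (a) isothermal: W = P₁V₁ ln(V₂/V₁) → W_a/(P₁V₁) = 1.25.
Path (b) adiabatic: W = P₁V₁(1 − (V₁/V₂)^(γ−1))/(γ−1) → W_b/(P₁V₁) = 0.9834.
W_a / W_b = 1.25 / 0.9834 = 1.271.

W_a / W_b ≈ 1.27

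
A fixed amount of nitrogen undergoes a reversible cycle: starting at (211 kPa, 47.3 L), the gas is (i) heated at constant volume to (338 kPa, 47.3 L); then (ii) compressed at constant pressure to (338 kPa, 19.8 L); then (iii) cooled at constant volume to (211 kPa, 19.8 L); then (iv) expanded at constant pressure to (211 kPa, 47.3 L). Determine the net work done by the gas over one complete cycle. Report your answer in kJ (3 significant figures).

Constant-volume legs do no work.
W(ii) = (338)(19.8 − 47.3) = -9295 J; W(iv) = (211)(47.3 − 19.8) = 5802 J.
W_net = -9295 + 5802 = -3492 J (the counter-clockwise enclosed area).

W_net ≈ -3.49 kJ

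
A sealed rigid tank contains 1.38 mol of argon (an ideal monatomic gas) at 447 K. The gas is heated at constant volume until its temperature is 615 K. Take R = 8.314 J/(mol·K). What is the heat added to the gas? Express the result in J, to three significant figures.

Constant volume ⇒ W = 0, so Q = ΔU = nCᵥΔT with Cᵥ = 3R/2 = 12.47 J/(mol·K).
ΔU = (1.38)(12.47)(615 − 447) = 2891 J.

Q ≈ 2890 J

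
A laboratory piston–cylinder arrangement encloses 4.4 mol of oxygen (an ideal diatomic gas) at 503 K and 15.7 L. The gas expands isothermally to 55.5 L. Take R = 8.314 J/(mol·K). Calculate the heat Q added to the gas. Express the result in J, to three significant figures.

Q ≈ 23200 J

Isothermal ⇒ ΔU = 0, so Q = W = nRT ln(V₂/V₁).
Q = (4.4)(8.314)(503) ln(55.5/15.7) = 18401 × 1.263 = 23235 J.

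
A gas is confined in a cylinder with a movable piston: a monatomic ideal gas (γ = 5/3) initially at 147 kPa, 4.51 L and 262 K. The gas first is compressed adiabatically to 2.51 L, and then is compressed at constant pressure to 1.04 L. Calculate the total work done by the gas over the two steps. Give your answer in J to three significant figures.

Step 1 (adiabatic): W = (P₁V₁ − P₂V₂)/(γ−1) = (663 − 979.9)/0.667 = -475.3 J.
After step 1: P = 390.4 kPa, V = 2.51 L, T = 387.2 K.
Step 2 (isobaric): W = PΔV = (390.4 kPa)(1.04 − 2.51 L) = -573.9 J.
W_total = -475.3 − 573.9 = -1049 J.

W_total ≈ -1050 J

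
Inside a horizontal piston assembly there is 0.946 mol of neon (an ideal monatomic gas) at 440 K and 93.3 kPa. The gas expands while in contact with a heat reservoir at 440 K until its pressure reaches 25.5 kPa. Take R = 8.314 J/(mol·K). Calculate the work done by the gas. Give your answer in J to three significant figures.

Isothermal process: W = nRT ln(V₂/V₁) = nRT ln(P₁/P₂).
W = (0.946)(8.314)(440) × ln(93.3/25.5)
  = 3461 × ln(3.659) = 3461 × 1.297
W_by_gas = 4489 J.

W ≈ 4490 J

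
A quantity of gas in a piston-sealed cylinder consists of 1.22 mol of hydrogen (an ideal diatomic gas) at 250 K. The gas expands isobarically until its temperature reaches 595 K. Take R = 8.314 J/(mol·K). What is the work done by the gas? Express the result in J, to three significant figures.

Isobaric: W = P ΔV = nR ΔT.
W = (1.22)(8.314)(595 − 250) = 3499 J.

W ≈ 3500 J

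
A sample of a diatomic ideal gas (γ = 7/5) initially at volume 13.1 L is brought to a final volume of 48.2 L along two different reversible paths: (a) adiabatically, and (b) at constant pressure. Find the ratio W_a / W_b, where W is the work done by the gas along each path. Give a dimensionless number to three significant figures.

Path (a) adiabatic: W = P₁V₁(1 − (V₁/V₂)^(γ−1))/(γ−1) → W_a/(P₁V₁) = 1.015.
Path (b) isobaric: W = P₁(V₂ − V₁) → W_b/(P₁V₁) = 2.679.
W_a / W_b = 1.015 / 2.679 = 0.3789.

W_a / W_b ≈ 0.379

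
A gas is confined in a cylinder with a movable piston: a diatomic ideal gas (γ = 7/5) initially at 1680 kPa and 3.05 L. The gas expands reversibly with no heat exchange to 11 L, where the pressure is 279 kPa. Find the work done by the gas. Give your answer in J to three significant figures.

W ≈ 5140 J

Adiabatic: W = (P₁V₁ − P₂V₂)/(γ − 1) with γ = 7/5.
P₁V₁ = 5124 J, P₂V₂ = 3069 J.
W = (5124 − 3069) / 0.4 = 5138 J.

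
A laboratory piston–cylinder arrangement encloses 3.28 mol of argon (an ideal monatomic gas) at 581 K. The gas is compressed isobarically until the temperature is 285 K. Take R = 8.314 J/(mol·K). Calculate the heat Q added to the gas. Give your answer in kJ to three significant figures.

Q ≈ -20.2 kJ

Isobaric: W = nRΔT = (3.28)(8.314)(-296) = -8072 J.
ΔU = nCᵥΔT with Cᵥ = 3R/2: ΔU = (3.28)(12.47)(-296) = -12108 J.
Q = ΔU + W = -12108 − 8072 = -20180 J.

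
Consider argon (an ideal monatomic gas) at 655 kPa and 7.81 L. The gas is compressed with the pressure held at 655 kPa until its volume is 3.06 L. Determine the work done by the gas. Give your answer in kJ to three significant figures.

Isobaric: W = P ΔV.
W = (655 kPa)(3.06 − 7.81 L) = (655)(-4.75) = -3111 J.

W ≈ -3.11 kJ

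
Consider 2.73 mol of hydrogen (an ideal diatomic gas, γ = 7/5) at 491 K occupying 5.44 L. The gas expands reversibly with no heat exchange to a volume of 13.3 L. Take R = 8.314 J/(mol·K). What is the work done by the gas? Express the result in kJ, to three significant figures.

W ≈ 8.38 kJ

Adiabatic: TV^(γ−1) = const with γ = 7/5.
T₂ = T₁ (V₁/V₂)^(γ−1) = 491 × (5.44/13.3)^0.4 = 491 × 0.6994 = 343.4 K.
W_by = nCᵥ(T₁ − T₂) = (2.73)(20.79)(491 − 343.4) = 8376 J.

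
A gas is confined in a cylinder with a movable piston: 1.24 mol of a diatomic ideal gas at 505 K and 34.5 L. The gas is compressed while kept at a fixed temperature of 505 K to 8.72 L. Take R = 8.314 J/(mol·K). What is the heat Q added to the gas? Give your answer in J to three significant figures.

Q ≈ -7160 J

Isothermal ⇒ ΔU = 0, so Q = W = nRT ln(V₂/V₁).
Q = (1.24)(8.314)(505) ln(8.72/34.5) = 5206 × -1.375 = -7160 J.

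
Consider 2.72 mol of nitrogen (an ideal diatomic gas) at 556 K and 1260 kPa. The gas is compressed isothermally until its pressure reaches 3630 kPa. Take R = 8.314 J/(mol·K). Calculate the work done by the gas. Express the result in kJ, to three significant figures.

W ≈ -13.3 kJ

Isothermal process: W = nRT ln(V₂/V₁) = nRT ln(P₁/P₂).
W = (2.72)(8.314)(556) × ln(1260/3630)
  = 12573 × ln(0.3471) = 12573 × -1.058
W_by_gas = -13304 J.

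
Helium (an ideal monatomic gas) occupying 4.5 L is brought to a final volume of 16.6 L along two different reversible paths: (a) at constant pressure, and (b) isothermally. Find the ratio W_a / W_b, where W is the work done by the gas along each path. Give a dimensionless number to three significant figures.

W_a / W_b ≈ 2.06

Path (a) isobaric: W = P₁(V₂ − V₁) → W_a/(P₁V₁) = 2.689.
Path (b) isothermal: W = P₁V₁ ln(V₂/V₁) → W_b/(P₁V₁) = 1.305.
W_a / W_b = 2.689 / 1.305 = 2.06.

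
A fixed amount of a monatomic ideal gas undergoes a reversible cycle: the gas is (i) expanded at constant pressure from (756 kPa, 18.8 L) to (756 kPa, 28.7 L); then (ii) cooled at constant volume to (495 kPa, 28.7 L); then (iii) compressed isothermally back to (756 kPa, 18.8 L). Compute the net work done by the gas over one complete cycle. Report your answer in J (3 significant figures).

W_net ≈ 1470 J

Leg (i): W = PΔV = (756)(28.7 − 18.8) = 7484 J.
Leg (ii): W = 0.
Leg (iii): W = PᵢVᵢ ln(V_f/Vᵢ) = (14206) ln(18.8/28.7) = -6010 J.
W_net = 7484 − 6010 = 1474 J.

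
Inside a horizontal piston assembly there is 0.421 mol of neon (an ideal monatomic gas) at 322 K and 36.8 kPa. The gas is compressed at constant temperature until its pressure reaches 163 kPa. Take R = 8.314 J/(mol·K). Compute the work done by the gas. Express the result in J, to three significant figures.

W ≈ -1680 J

Isothermal process: W = nRT ln(V₂/V₁) = nRT ln(P₁/P₂).
W = (0.421)(8.314)(322) × ln(36.8/163)
  = 1127 × ln(0.2258) = 1127 × -1.488
W_by_gas = -1677 J.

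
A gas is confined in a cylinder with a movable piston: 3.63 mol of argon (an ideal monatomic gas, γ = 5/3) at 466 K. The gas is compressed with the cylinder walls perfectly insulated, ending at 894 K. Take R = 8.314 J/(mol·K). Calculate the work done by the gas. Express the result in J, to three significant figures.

W ≈ -19400 J

Adiabatic ⇒ Q = 0, so W_by = −ΔU = nCᵥ(T₁ − T₂).
Cᵥ = 3R/2 = 12.47 J/(mol·K).
W = (3.63)(12.47)(466 − 894) = -19375 J.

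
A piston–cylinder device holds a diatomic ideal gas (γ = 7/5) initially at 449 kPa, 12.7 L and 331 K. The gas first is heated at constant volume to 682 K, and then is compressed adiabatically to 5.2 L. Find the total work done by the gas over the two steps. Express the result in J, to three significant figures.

Step 1 (isochoric): W = 0 (constant volume).
After step 1: P = 925.1 kPa (V unchanged).
Step 2 (adiabatic): W = (P₁V₁ − P₂V₂)/(γ−1) = (11749 − 16793)/0.4 = -12609 J.
W_total = 0 − 12609 = -12609 J.

W_total ≈ -12600 J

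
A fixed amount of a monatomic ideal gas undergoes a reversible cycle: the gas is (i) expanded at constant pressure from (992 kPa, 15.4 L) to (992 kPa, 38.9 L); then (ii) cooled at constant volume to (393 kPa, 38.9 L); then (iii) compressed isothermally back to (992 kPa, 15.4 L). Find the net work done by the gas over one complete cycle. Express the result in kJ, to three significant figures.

W_net ≈ 9.15 kJ

Leg (i): W = PΔV = (992)(38.9 − 15.4) = 23312 J.
Leg (ii): W = 0.
Leg (iii): W = PᵢVᵢ ln(V_f/Vᵢ) = (15288) ln(15.4/38.9) = -14166 J.
W_net = 23312 − 14166 = 9146 J.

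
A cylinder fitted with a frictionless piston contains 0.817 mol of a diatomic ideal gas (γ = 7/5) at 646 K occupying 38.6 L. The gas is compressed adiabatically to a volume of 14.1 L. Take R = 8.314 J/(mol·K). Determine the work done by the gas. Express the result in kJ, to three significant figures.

W ≈ -5.44 kJ

Adiabatic: TV^(γ−1) = const with γ = 7/5.
T₂ = T₁ (V₁/V₂)^(γ−1) = 646 × (38.6/14.1)^0.4 = 646 × 1.496 = 966.5 K.
W_by = nCᵥ(T₁ − T₂) = (0.817)(20.79)(646 − 966.5) = -5442 J.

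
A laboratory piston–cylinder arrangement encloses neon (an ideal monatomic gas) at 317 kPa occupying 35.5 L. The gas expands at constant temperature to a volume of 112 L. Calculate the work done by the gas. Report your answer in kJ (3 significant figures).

Isothermal: W = nRT ln(V₂/V₁) = P₁V₁ ln(V₂/V₁).
P₁V₁ = (317 kPa)(35.5 L) = 11254 J.
W = 11254 × ln(112/35.5) = 11254 × 1.149
W_by_gas = 12930 J.

W ≈ 12.9 kJ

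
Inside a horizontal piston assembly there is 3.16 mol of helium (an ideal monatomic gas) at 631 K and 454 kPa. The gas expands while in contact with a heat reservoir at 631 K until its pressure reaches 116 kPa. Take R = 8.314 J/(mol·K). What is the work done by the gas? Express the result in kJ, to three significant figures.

W ≈ 22.6 kJ

Isothermal process: W = nRT ln(V₂/V₁) = nRT ln(P₁/P₂).
W = (3.16)(8.314)(631) × ln(454/116)
  = 16578 × ln(3.914) = 16578 × 1.365
W_by_gas = 22621 J.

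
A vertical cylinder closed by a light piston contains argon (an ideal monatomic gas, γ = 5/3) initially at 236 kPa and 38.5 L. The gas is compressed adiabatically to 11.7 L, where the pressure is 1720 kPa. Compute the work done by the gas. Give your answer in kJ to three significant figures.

W ≈ -16.6 kJ

Adiabatic: W = (P₁V₁ − P₂V₂)/(γ − 1) with γ = 5/3.
P₁V₁ = 9086 J, P₂V₂ = 20124 J.
W = (9086 − 20124) / 0.6667 = -16557 J.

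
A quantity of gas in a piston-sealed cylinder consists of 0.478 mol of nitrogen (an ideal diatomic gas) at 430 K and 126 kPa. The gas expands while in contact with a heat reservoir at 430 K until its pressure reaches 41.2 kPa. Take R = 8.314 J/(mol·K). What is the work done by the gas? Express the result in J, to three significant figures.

Isothermal process: W = nRT ln(V₂/V₁) = nRT ln(P₁/P₂).
W = (0.478)(8.314)(430) × ln(126/41.2)
  = 1709 × ln(3.058) = 1709 × 1.118
W_by_gas = 1910 J.

W ≈ 1910 J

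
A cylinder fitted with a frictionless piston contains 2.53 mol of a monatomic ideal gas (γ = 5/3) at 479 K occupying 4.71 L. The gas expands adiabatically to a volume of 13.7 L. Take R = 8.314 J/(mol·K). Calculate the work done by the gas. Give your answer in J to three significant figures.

Adiabatic: TV^(γ−1) = const with γ = 5/3.
T₂ = T₁ (V₁/V₂)^(γ−1) = 479 × (4.71/13.7)^0.667 = 479 × 0.4908 = 235.1 K.
W_by = nCᵥ(T₁ − T₂) = (2.53)(12.47)(479 − 235.1) = 7696 J.

W ≈ 7700 J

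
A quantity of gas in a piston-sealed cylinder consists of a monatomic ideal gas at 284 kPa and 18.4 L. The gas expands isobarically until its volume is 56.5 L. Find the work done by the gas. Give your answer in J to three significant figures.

W ≈ 10800 J

Isobaric: W = P ΔV.
W = (284 kPa)(56.5 − 18.4 L) = (284)(38.1) = 10820 J.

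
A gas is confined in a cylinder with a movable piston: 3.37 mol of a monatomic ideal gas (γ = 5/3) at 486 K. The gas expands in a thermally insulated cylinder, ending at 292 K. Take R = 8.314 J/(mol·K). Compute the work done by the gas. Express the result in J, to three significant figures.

W ≈ 8150 J

Adiabatic ⇒ Q = 0, so W_by = −ΔU = nCᵥ(T₁ − T₂).
Cᵥ = 3R/2 = 12.47 J/(mol·K).
W = (3.37)(12.47)(486 − 292) = 8153 J.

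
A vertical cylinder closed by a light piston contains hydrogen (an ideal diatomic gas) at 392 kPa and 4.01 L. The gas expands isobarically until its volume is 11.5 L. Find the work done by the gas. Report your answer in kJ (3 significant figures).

Isobaric: W = P ΔV.
W = (392 kPa)(11.5 − 4.01 L) = (392)(7.49) = 2936 J.

W ≈ 2.94 kJ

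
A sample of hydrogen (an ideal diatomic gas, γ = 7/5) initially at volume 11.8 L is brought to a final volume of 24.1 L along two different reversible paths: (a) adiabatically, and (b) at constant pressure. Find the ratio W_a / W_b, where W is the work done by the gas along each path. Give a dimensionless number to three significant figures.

Path (a) adiabatic: W = P₁V₁(1 − (V₁/V₂)^(γ−1))/(γ−1) → W_a/(P₁V₁) = 0.6212.
Path (b) isobaric: W = P₁(V₂ − V₁) → W_b/(P₁V₁) = 1.042.
W_a / W_b = 0.6212 / 1.042 = 0.5959.

W_a / W_b ≈ 0.596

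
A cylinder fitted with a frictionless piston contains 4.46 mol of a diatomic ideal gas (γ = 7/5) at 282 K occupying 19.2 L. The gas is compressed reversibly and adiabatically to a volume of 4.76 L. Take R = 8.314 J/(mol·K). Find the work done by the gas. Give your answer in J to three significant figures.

W ≈ -19500 J

Adiabatic: TV^(γ−1) = const with γ = 7/5.
T₂ = T₁ (V₁/V₂)^(γ−1) = 282 × (19.2/4.76)^0.4 = 282 × 1.747 = 492.6 K.
W_by = nCᵥ(T₁ − T₂) = (4.46)(20.79)(282 − 492.6) = -19526 J.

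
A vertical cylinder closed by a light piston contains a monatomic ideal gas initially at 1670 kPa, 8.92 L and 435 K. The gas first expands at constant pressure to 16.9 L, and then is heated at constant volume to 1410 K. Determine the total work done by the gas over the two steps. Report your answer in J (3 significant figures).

Step 1 (isobaric): W = PΔV = (1670 kPa)(16.9 − 8.92 L) = 13327 J.
Step 2 (isochoric): W = 0 (constant volume).
W_total = 13327 + 0 = 13327 J.

W_total ≈ 13300 J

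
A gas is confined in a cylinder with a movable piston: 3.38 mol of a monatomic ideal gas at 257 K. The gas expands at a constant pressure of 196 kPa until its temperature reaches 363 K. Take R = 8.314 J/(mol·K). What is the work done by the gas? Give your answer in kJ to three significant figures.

W ≈ 2.98 kJ

Isobaric: W = P ΔV = nR ΔT.
W = (3.38)(8.314)(363 − 257) = 2979 J.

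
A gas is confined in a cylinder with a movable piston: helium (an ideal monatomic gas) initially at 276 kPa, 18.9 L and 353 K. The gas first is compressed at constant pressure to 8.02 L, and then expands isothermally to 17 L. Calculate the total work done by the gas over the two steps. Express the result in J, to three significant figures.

W_total ≈ -1340 J

Step 1 (isobaric): W = PΔV = (276 kPa)(8.02 − 18.9 L) = -3003 J.
After step 1: P = 276 kPa, V = 8.02 L, T = 149.8 K.
Step 2 (isothermal): W = P₁V₁ ln(V₂/V₁) = (2214) ln(17/8.02) = 1663 J.
W_total = -3003 + 1663 = -1340 J.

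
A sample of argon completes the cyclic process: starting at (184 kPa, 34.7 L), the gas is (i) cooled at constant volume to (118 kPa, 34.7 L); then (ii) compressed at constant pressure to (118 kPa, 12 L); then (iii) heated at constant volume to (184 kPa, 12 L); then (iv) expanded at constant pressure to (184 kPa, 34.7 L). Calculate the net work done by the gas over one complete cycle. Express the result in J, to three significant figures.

W_net ≈ 1500 J

Constant-volume legs do no work.
W(ii) = (118)(12 − 34.7) = -2679 J; W(iv) = (184)(34.7 − 12) = 4177 J.
W_net = -2679 + 4177 = 1498 J (the clockwise enclosed area).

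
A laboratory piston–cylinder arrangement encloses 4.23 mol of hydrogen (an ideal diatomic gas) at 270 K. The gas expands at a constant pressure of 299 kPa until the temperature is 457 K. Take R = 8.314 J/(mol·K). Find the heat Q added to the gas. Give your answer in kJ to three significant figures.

Q ≈ 23.0 kJ

Isobaric: W = nRΔT = (4.23)(8.314)(187) = 6576 J.
ΔU = nCᵥΔT with Cᵥ = 5R/2: ΔU = (4.23)(20.79)(187) = 16441 J.
Q = ΔU + W = 16441 + 6576 = 23018 J.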